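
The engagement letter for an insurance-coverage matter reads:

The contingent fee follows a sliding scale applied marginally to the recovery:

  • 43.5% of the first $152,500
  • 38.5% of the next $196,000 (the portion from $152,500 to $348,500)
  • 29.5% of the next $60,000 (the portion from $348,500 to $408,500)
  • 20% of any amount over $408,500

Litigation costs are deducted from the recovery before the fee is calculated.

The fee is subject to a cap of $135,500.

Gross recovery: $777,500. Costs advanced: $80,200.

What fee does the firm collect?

Fee base (net of costs): $777,500 − $80,200 = $697,300
First $152,500 at 43.5% = $66,337.50
Next $196,000 at 38.5% = $75,460.00
Next $60,000 at 29.5% = $17,700.00
Remaining $288,800 at 20% = $57,760.00
Fee: $66,337.50 + $75,460.00 + $17,700.00 + $57,760.00 = $217,257.50
$217,257.50 exceeds the $135,500 cap, so the fee is capped at $135,500.00.

$135,500.00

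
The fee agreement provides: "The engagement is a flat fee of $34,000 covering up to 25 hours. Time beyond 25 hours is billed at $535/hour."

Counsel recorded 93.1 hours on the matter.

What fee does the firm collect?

Flat fee: $34,000.00
Excess hours: 93.1 − 25 = 68.1
Overrun: 68.1 × $535 = $36,433.50
Total: $34,000.00 + $36,433.50 = $70,433.50

$70,433.50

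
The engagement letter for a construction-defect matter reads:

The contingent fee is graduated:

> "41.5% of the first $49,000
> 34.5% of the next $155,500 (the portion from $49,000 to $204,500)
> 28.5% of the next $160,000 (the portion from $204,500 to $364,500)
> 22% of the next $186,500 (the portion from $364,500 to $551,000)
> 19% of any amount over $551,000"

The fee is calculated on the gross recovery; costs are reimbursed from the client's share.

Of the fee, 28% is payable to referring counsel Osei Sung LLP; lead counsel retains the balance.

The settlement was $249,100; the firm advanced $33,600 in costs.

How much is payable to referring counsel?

$24,274.18

Fee base is the gross recovery, $249,100; costs are reimbursed separately.
First $49,000 at 41.5% = $20,335.00
Next $155,500 at 34.5% = $53,647.50
Remaining $44,600 at 28.5% = $12,711.00
Fee: $20,335.00 + $53,647.50 + $12,711.00 = $86,693.50
Referral share: 28% of $86,693.50 = $24,274.18; lead counsel retains $86,693.50 − $24,274.18 = $62,419.32.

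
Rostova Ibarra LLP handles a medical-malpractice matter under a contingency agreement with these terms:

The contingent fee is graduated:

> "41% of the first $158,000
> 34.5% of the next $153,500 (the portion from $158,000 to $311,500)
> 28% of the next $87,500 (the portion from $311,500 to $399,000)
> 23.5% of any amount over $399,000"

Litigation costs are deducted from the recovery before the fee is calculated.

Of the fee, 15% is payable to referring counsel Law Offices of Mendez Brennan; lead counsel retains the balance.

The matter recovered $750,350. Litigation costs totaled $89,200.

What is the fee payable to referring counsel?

Fee base (net of costs): $750,350 − $89,200 = $661,150
First $158,000 at 41% = $64,780.00
Next $153,500 at 34.5% = $52,957.50
Next $87,500 at 28% = $24,500.00
Remaining $262,150 at 23.5% = $61,605.25
Fee: $64,780.00 + $52,957.50 + $24,500.00 + $61,605.25 = $203,842.75
Referral share: 15% of $203,842.75 = $30,576.41; lead counsel retains $203,842.75 − $30,576.41 = $173,266.34.

$30,576.41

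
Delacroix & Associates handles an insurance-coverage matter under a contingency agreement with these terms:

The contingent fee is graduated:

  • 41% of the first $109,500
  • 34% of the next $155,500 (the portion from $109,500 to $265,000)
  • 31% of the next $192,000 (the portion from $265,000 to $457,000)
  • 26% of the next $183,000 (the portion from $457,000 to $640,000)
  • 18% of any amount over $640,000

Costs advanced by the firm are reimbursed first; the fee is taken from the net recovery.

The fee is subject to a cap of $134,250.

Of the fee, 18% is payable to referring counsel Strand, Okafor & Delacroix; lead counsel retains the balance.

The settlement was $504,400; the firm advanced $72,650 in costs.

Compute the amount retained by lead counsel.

Fee base (net of costs): $504,400 − $72,650 = $431,750
First $109,500 at 41% = $44,895.00
Next $155,500 at 34% = $52,870.00
Remaining $166,750 at 31% = $51,692.50
Fee: $44,895.00 + $52,870.00 + $51,692.50 = $149,457.50
$149,457.50 exceeds the $134,250 cap, so the fee is capped at $134,250.00.
Referral share: 18% of $134,250.00 = $24,165.00; lead counsel retains $134,250.00 − $24,165.00 = $110,085.00.

$110,085.00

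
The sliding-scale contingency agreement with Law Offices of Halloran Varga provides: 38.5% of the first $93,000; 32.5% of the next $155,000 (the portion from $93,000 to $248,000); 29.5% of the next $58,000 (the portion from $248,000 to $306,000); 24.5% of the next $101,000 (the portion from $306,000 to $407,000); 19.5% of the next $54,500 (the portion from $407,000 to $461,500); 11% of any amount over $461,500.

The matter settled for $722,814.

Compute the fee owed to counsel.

$167,407.04

First $93,000 at 38.5% = $35,805.00
Next $155,000 at 32.5% = $50,375.00
Next $58,000 at 29.5% = $17,110.00
Next $101,000 at 24.5% = $24,745.00
Next $54,500 at 19.5% = $10,627.50
Remaining $261,314 at 11% = $28,744.54
Fee: $35,805.00 + $50,375.00 + $17,110.00 + $24,745.00 + $10,627.50 + $28,744.54 = $167,407.04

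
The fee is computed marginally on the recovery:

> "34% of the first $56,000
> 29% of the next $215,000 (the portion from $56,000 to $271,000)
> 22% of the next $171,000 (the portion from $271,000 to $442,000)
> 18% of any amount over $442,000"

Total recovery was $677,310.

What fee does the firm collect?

First $56,000 at 34% = $19,040.00
Next $215,000 at 29% = $62,350.00
Next $171,000 at 22% = $37,620.00
Remaining $235,310 at 18% = $42,355.80
Fee: $19,040.00 + $62,350.00 + $37,620.00 + $42,355.80 = $161,365.80

$161,365.80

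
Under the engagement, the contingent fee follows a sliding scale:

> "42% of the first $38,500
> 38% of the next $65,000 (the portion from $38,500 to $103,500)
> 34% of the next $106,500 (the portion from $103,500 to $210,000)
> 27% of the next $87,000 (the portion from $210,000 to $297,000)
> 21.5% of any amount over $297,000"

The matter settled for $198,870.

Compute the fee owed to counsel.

$73,295.80

First $38,500 at 42% = $16,170.00
Next $65,000 at 38% = $24,700.00
Remaining $95,370 at 34% = $32,425.80
Fee: $16,170.00 + $24,700.00 + $32,425.80 = $73,295.80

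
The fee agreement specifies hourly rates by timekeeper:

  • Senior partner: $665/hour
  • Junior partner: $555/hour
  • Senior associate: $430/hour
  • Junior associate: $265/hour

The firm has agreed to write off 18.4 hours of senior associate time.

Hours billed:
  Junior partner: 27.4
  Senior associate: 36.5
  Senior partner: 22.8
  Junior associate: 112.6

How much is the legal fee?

$67,991.00

Senior partner: 22.8 × $665 = $15,162.00
Junior partner: 27.4 × $555 = $15,207.00
Senior associate: 36.5 × $430 = $15,695.00
Junior associate: 112.6 × $265 = $29,839.00
Subtotal: $75,903.00
Write-off: 18.4 × $430 = $7,912.00
Total: $75,903.00 − $7,912.00 = $67,991.00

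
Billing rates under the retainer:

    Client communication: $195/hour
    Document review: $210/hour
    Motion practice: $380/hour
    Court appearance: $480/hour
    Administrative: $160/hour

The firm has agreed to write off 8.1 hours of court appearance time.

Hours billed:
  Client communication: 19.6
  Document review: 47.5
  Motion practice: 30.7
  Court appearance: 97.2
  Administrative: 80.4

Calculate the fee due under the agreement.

Client communication: 19.6 × $195 = $3,822.00
Document review: 47.5 × $210 = $9,975.00
Motion practice: 30.7 × $380 = $11,666.00
Court appearance: 97.2 × $480 = $46,656.00
Administrative: 80.4 × $160 = $12,864.00
Subtotal: $84,983.00
Write-off: 8.1 × $480 = $3,888.00
Total: $84,983.00 − $3,888.00 = $81,095.00

$81,095.00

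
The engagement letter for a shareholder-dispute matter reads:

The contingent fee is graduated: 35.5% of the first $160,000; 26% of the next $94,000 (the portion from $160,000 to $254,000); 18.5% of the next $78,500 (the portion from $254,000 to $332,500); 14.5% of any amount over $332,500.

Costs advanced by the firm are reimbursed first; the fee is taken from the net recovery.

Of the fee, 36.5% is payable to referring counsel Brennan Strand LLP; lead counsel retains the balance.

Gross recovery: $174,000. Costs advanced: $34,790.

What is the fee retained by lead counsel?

$31,381.41

Fee base (net of costs): $174,000 − $34,790 = $139,210
First $139,210 at 35.5% = $49,419.55
Referral share: 36.5% of $49,419.55 = $18,038.14; lead counsel retains $49,419.55 − $18,038.14 = $31,381.41.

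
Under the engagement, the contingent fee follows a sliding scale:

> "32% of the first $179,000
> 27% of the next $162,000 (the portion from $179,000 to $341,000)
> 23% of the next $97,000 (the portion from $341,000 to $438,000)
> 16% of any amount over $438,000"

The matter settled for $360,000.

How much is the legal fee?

$105,390.00

First $179,000 at 32% = $57,280.00
Next $162,000 at 27% = $43,740.00
Remaining $19,000 at 23% = $4,370.00
Fee: $57,280.00 + $43,740.00 + $4,370.00 = $105,390.00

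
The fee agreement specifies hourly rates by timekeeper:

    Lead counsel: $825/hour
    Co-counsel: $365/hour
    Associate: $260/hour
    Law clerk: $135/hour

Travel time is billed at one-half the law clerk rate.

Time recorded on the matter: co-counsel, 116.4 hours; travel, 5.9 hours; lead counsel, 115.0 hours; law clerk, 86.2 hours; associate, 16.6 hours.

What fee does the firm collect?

Lead counsel: 115.0 × $825 = $94,875.00
Co-counsel: 116.4 × $365 = $42,486.00
Associate: 16.6 × $260 = $4,316.00
Law clerk: 86.2 × $135 = $11,637.00
Subtotal: $94,875.00 + $42,486.00 + $4,316.00 + $11,637.00 = $153,314.00
Travel: 5.9 × ($135 ÷ 2) = 5.9 × $67.50 = $398.25
Total: $153,314.00 + $398.25 = $153,712.25

$153,712.25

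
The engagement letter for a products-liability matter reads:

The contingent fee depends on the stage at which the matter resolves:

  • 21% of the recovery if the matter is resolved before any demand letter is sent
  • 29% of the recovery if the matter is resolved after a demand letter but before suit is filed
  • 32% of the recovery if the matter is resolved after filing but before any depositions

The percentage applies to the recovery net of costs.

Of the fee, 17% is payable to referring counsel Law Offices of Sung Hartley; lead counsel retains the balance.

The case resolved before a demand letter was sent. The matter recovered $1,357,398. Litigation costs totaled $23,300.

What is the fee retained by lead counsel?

Fee base (net of costs): $1,357,398 − $23,300 = $1,334,098
The matter resolved before a demand letter was sent, so the 21% rate applies.
$1,334,098 × 21% = $280,160.58
Referral share: 17% of $280,160.58 = $47,627.30; lead counsel retains $280,160.58 − $47,627.30 = $232,533.28.

$232,533.28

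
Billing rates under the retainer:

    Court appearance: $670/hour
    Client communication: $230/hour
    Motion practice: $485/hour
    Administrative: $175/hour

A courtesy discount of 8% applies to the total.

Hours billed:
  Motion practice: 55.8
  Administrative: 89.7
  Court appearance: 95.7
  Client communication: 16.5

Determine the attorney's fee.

Court appearance: 95.7 × $670 = $64,119.00
Client communication: 16.5 × $230 = $3,795.00
Motion practice: 55.8 × $485 = $27,063.00
Administrative: 89.7 × $175 = $15,697.50
Subtotal: $110,674.50
Less 8% discount: −$8,853.96
Total: $110,674.50 − $8,853.96 = $101,820.54

$101,820.54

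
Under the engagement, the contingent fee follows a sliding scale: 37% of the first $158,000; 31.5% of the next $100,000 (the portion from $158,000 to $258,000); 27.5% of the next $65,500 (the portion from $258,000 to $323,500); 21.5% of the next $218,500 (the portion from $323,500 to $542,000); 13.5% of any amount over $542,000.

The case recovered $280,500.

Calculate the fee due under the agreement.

First $158,000 at 37% = $58,460.00
Next $100,000 at 31.5% = $31,500.00
Remaining $22,500 at 27.5% = $6,187.50
Fee: $58,460.00 + $31,500.00 + $6,187.50 = $96,147.50

$96,147.50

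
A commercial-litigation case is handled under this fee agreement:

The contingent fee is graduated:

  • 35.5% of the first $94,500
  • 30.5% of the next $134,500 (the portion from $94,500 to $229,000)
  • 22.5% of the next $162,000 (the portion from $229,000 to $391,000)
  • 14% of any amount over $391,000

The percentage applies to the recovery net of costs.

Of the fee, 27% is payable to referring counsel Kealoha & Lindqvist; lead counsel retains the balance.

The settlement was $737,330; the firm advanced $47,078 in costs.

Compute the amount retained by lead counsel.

Fee base (net of costs): $737,330 − $47,078 = $690,252
First $94,500 at 35.5% = $33,547.50
Next $134,500 at 30.5% = $41,022.50
Next $162,000 at 22.5% = $36,450.00
Remaining $299,252 at 14% = $41,895.28
Fee: $33,547.50 + $41,022.50 + $36,450.00 + $41,895.28 = $152,915.28
Referral share: 27% of $152,915.28 = $41,287.13; lead counsel retains $152,915.28 − $41,287.13 = $111,628.15.

$111,628.15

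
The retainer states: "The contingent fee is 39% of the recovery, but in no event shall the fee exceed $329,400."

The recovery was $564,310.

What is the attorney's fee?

$220,080.90

39% of $564,310 = $220,080.90
That is under the $329,400 cap.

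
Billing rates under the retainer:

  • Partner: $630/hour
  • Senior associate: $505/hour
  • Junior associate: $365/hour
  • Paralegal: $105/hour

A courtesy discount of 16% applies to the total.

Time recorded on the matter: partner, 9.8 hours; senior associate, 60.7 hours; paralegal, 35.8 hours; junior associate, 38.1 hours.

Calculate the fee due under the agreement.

Partner: 9.8 × $630 = $6,174.00
Senior associate: 60.7 × $505 = $30,653.50
Junior associate: 38.1 × $365 = $13,906.50
Paralegal: 35.8 × $105 = $3,759.00
Subtotal: $54,493.00
Less 16% discount: −$8,718.88
Total: $54,493.00 − $8,718.88 = $45,774.12

$45,774.12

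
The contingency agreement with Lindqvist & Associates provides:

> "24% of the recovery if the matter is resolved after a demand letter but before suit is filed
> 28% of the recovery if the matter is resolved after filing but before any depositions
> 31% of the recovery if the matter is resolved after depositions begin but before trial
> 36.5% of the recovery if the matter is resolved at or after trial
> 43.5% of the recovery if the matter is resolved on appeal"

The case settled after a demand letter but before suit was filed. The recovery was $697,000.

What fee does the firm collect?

$167,280.00

The matter settled after a demand letter but before suit was filed, so the 24% rate applies.
$697,000 × 24% = $167,280.00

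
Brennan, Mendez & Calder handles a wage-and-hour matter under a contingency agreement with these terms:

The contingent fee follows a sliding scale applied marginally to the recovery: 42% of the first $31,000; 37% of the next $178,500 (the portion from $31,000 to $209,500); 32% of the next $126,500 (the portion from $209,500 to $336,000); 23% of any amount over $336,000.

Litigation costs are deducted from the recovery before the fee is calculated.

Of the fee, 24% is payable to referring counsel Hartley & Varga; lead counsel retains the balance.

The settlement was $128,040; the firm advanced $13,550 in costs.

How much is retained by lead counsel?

Fee base (net of costs): $128,040 − $13,550 = $114,490
First $31,000 at 42% = $13,020.00
Remaining $83,490 at 37% = $30,891.30
Fee: $13,020.00 + $30,891.30 = $43,911.30
Referral share: 24% of $43,911.30 = $10,538.71; lead counsel retains $43,911.30 − $10,538.71 = $33,372.59.

$33,372.59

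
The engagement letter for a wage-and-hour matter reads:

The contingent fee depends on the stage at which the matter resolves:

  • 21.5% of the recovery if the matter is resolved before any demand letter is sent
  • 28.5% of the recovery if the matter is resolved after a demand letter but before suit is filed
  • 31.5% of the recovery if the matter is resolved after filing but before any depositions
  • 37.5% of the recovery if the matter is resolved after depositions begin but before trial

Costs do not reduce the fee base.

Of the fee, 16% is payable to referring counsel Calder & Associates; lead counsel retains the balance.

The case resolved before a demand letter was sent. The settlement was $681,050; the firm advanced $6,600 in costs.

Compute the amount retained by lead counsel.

Fee base is the gross recovery, $681,050; costs are reimbursed separately.
The matter resolved before a demand letter was sent, so the 21.5% rate applies.
$681,050 × 21.5% = $146,425.75
Referral share: 16% of $146,425.75 = $23,428.12; lead counsel retains $146,425.75 − $23,428.12 = $122,997.63.

$122,997.63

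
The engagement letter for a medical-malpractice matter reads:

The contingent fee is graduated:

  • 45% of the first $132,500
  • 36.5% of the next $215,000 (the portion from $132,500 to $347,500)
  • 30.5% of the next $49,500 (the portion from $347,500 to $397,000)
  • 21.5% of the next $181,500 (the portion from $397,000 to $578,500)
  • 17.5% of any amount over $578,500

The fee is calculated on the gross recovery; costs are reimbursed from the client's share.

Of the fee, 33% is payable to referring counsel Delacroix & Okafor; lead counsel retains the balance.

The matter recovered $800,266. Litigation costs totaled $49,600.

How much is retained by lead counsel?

$154,789.46

Fee base is the gross recovery, $800,266; costs are reimbursed separately.
First $132,500 at 45% = $59,625.00
Next $215,000 at 36.5% = $78,475.00
Next $49,500 at 30.5% = $15,097.50
Next $181,500 at 21.5% = $39,022.50
Remaining $221,766 at 17.5% = $38,809.05
Fee: $59,625.00 + $78,475.00 + $15,097.50 + $39,022.50 + $38,809.05 = $231,029.05
Referral share: 33% of $231,029.05 = $76,239.59; lead counsel retains $231,029.05 − $76,239.59 = $154,789.46.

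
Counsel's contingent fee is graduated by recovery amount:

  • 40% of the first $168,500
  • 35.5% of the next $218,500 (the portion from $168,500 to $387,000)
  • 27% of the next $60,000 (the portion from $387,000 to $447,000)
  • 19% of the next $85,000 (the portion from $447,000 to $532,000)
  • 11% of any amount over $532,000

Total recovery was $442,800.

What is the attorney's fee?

First $168,500 at 40% = $67,400.00
Next $218,500 at 35.5% = $77,567.50
Remaining $55,800 at 27% = $15,066.00
Fee: $67,400.00 + $77,567.50 + $15,066.00 = $160,033.50

$160,033.50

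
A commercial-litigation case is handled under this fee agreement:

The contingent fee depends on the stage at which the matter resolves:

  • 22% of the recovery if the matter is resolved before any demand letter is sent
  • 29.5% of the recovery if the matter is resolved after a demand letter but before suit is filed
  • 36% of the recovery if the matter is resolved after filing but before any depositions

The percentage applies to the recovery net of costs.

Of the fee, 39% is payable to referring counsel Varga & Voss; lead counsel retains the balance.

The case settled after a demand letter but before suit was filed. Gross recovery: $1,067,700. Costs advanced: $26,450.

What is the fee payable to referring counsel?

Fee base (net of costs): $1,067,700 − $26,450 = $1,041,250
The matter settled after a demand letter but before suit was filed, so the 29.5% rate applies.
$1,041,250 × 29.5% = $307,168.75
Referral share: 39% of $307,168.75 = $119,795.81; lead counsel retains $307,168.75 − $119,795.81 = $187,372.94.

$119,795.81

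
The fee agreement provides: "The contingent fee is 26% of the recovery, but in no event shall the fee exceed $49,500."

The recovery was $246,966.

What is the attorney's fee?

26% of $246,966 = $64,211.16
That exceeds the $49,500 cap, so the fee is capped at $49,500.

$49,500.00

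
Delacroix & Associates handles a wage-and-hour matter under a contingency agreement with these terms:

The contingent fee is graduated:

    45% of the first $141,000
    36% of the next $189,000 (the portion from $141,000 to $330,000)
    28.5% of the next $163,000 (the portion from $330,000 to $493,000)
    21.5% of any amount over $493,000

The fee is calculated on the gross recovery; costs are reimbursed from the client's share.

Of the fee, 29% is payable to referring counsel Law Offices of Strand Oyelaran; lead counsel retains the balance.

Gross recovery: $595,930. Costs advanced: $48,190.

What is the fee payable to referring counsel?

Fee base is the gross recovery, $595,930; costs are reimbursed separately.
First $141,000 at 45% = $63,450.00
Next $189,000 at 36% = $68,040.00
Next $163,000 at 28.5% = $46,455.00
Remaining $102,930 at 21.5% = $22,129.95
Fee: $63,450.00 + $68,040.00 + $46,455.00 + $22,129.95 = $200,074.95
Referral share: 29% of $200,074.95 = $58,021.74; lead counsel retains $200,074.95 − $58,021.74 = $142,053.21.

$58,021.74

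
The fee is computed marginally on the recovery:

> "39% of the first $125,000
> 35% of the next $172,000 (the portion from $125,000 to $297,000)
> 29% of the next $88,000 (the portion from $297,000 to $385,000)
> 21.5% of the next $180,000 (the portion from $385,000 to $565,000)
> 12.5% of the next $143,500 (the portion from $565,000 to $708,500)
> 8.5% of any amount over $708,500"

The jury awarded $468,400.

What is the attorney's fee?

$152,401.00

First $125,000 at 39% = $48,750.00
Next $172,000 at 35% = $60,200.00
Next $88,000 at 29% = $25,520.00
Remaining $83,400 at 21.5% = $17,931.00
Fee: $48,750.00 + $60,200.00 + $25,520.00 + $17,931.00 = $152,401.00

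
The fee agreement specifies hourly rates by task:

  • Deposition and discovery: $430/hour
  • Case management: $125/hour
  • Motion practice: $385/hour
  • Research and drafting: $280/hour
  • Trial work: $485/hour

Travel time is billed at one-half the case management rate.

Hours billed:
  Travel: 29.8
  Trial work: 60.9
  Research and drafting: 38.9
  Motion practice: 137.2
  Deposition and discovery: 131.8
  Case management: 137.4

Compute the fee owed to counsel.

Deposition and discovery: 131.8 × $430 = $56,674.00
Case management: 137.4 × $125 = $17,175.00
Motion practice: 137.2 × $385 = $52,822.00
Research and drafting: 38.9 × $280 = $10,892.00
Trial work: 60.9 × $485 = $29,536.50
Subtotal: $56,674.00 + $17,175.00 + $52,822.00 + $10,892.00 + $29,536.50 = $167,099.50
Travel: 29.8 × ($125 ÷ 2) = 29.8 × $62.50 = $1,862.50
Total: $167,099.50 + $1,862.50 = $168,962.00

$168,962.00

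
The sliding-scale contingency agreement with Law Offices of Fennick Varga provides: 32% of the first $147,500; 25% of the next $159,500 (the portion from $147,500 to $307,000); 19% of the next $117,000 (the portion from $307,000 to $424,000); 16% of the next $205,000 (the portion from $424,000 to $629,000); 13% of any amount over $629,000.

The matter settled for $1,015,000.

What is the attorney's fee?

$192,285.00

First $147,500 at 32% = $47,200.00
Next $159,500 at 25% = $39,875.00
Next $117,000 at 19% = $22,230.00
Next $205,000 at 16% = $32,800.00
Remaining $386,000 at 13% = $50,180.00
Fee: $47,200.00 + $39,875.00 + $22,230.00 + $32,800.00 + $50,180.00 = $192,285.00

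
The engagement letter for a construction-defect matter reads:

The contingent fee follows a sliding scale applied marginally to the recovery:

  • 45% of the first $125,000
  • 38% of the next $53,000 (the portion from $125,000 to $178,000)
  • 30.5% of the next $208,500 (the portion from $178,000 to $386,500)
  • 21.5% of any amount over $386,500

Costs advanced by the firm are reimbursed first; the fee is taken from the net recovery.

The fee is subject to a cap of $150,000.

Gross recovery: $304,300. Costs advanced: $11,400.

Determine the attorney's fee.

Fee base (net of costs): $304,300 − $11,400 = $292,900
First $125,000 at 45% = $56,250.00
Next $53,000 at 38% = $20,140.00
Remaining $114,900 at 30.5% = $35,044.50
Fee: $56,250.00 + $20,140.00 + $35,044.50 = $111,434.50
$111,434.50 is under the $150,000 cap.

$111,434.50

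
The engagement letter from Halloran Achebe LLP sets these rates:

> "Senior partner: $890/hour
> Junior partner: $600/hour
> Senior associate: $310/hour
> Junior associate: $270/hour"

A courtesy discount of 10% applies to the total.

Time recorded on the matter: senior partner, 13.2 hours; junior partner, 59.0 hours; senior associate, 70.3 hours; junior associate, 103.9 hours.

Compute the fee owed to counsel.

Senior partner: 13.2 × $890 = $11,748.00
Junior partner: 59.0 × $600 = $35,400.00
Senior associate: 70.3 × $310 = $21,793.00
Junior associate: 103.9 × $270 = $28,053.00
Subtotal: $96,994.00
Less 10% discount: −$9,699.40
Total: $96,994.00 − $9,699.40 = $87,294.60

$87,294.60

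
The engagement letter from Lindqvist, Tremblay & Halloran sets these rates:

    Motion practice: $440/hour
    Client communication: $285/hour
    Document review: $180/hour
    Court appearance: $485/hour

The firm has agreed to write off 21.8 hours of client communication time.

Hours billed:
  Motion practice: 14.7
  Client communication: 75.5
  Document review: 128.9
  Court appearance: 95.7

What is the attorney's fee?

Motion practice: 14.7 × $440 = $6,468.00
Client communication: 75.5 × $285 = $21,517.50
Document review: 128.9 × $180 = $23,202.00
Court appearance: 95.7 × $485 = $46,414.50
Subtotal: $97,602.00
Write-off: 21.8 × $285 = $6,213.00
Total: $97,602.00 − $6,213.00 = $91,389.00

$91,389.00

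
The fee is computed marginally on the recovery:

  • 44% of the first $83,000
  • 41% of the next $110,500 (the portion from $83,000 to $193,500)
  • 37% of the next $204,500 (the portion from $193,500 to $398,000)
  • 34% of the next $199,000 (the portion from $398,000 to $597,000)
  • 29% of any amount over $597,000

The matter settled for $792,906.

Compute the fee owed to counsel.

$281,962.74

First $83,000 at 44% = $36,520.00
Next $110,500 at 41% = $45,305.00
Next $204,500 at 37% = $75,665.00
Next $199,000 at 34% = $67,660.00
Remaining $195,906 at 29% = $56,812.74
Fee: $36,520.00 + $45,305.00 + $75,665.00 + $67,660.00 + $56,812.74 = $281,962.74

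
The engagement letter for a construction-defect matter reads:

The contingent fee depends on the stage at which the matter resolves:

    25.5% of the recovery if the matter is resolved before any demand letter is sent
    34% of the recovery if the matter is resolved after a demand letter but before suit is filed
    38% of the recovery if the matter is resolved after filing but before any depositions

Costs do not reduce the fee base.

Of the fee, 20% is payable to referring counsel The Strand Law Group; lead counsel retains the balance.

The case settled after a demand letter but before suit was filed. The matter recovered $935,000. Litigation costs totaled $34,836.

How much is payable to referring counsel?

$63,580.00

Fee base is the gross recovery, $935,000; costs are reimbursed separately.
The matter settled after a demand letter but before suit was filed, so the 34% rate applies.
$935,000 × 34% = $317,900.00
Referral share: 20% of $317,900.00 = $63,580.00; lead counsel retains $317,900.00 − $63,580.00 = $254,320.00.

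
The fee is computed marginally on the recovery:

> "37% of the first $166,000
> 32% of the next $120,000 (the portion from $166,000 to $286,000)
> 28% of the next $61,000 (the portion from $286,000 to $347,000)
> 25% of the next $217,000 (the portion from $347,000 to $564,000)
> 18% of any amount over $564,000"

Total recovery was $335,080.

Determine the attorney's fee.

First $166,000 at 37% = $61,420.00
Next $120,000 at 32% = $38,400.00
Remaining $49,080 at 28% = $13,742.40
Fee: $61,420.00 + $38,400.00 + $13,742.40 = $113,562.40

$113,562.40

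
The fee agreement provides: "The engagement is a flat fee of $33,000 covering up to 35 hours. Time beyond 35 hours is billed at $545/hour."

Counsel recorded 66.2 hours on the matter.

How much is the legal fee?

Flat fee: $33,000.00
Excess hours: 66.2 − 35 = 31.2
Overrun: 31.2 × $545 = $17,004.00
Total: $33,000.00 + $17,004.00 = $50,004.00

$50,004.00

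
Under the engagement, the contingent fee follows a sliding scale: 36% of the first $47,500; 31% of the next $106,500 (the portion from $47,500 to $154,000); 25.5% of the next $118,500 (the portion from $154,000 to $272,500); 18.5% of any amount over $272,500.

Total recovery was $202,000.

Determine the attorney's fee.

First $47,500 at 36% = $17,100.00
Next $106,500 at 31% = $33,015.00
Remaining $48,000 at 25.5% = $12,240.00
Fee: $17,100.00 + $33,015.00 + $12,240.00 = $62,355.00

$62,355.00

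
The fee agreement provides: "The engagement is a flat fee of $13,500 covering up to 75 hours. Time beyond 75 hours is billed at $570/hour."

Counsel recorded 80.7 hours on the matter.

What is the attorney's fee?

Flat fee: $13,500.00
Excess hours: 80.7 − 75 = 5.7
Overrun: 5.7 × $570 = $3,249.00
Total: $13,500.00 + $3,249.00 = $16,749.00

$16,749.00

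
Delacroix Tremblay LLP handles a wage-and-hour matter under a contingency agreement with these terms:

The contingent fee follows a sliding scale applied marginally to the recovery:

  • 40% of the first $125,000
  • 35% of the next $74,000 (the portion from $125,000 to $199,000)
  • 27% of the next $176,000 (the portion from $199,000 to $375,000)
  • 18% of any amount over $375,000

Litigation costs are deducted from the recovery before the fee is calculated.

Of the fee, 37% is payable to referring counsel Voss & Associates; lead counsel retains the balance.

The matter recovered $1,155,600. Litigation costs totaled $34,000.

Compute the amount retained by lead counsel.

$162,419.04

Fee base (net of costs): $1,155,600 − $34,000 = $1,121,600
First $125,000 at 40% = $50,000.00
Next $74,000 at 35% = $25,900.00
Next $176,000 at 27% = $47,520.00
Remaining $746,600 at 18% = $134,388.00
Fee: $50,000.00 + $25,900.00 + $47,520.00 + $134,388.00 = $257,808.00
Referral share: 37% of $257,808.00 = $95,388.96; lead counsel retains $257,808.00 − $95,388.96 = $162,419.04.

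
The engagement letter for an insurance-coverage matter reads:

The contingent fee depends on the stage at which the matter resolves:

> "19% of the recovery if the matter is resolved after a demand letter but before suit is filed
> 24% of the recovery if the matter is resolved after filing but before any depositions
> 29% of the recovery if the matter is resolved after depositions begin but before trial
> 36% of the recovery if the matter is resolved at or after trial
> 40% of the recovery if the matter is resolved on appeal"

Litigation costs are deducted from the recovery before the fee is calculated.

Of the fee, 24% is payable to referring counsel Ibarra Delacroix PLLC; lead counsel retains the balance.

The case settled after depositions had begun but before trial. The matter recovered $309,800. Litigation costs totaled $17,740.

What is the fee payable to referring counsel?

Fee base (net of costs): $309,800 − $17,740 = $292,060
The matter settled after depositions had begun but before trial, so the 29% rate applies.
$292,060 × 29% = $84,697.40
Referral share: 24% of $84,697.40 = $20,327.38; lead counsel retains $84,697.40 − $20,327.38 = $64,370.02.

$20,327.38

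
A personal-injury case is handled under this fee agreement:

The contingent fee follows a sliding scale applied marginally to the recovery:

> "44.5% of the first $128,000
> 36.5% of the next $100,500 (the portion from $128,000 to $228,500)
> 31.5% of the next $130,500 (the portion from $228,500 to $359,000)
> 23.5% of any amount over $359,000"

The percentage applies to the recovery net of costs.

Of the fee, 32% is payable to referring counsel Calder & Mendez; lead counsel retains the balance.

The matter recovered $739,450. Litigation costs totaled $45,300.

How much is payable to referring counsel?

Fee base (net of costs): $739,450 − $45,300 = $694,150
First $128,000 at 44.5% = $56,960.00
Next $100,500 at 36.5% = $36,682.50
Next $130,500 at 31.5% = $41,107.50
Remaining $335,150 at 23.5% = $78,760.25
Fee: $56,960.00 + $36,682.50 + $41,107.50 + $78,760.25 = $213,510.25
Referral share: 32% of $213,510.25 = $68,323.28; lead counsel retains $213,510.25 − $68,323.28 = $145,186.97.

$68,323.28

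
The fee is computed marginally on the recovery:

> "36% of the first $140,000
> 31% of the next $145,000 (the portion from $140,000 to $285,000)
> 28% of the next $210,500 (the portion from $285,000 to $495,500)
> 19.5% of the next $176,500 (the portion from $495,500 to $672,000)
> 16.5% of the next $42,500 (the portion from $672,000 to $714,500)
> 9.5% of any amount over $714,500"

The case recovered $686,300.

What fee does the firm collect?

$191,067.00

First $140,000 at 36% = $50,400.00
Next $145,000 at 31% = $44,950.00
Next $210,500 at 28% = $58,940.00
Next $176,500 at 19.5% = $34,417.50
Remaining $14,300 at 16.5% = $2,359.50
Fee: $50,400.00 + $44,950.00 + $58,940.00 + $34,417.50 + $2,359.50 = $191,067.00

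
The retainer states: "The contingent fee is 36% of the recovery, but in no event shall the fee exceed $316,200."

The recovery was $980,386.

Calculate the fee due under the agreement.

36% of $980,386 = $352,938.96
That exceeds the $316,200 cap, so the fee is capped at $316,200.

$316,200.00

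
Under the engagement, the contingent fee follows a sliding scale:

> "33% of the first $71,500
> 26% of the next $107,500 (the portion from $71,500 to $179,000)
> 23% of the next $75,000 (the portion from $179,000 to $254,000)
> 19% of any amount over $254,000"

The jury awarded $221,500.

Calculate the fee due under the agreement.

First $71,500 at 33% = $23,595.00
Next $107,500 at 26% = $27,950.00
Remaining $42,500 at 23% = $9,775.00
Fee: $23,595.00 + $27,950.00 + $9,775.00 = $61,320.00

$61,320.00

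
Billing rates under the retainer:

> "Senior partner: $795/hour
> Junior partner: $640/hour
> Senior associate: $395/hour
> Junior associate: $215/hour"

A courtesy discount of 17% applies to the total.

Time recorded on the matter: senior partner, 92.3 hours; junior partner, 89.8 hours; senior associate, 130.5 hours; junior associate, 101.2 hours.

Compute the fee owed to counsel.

Senior partner: 92.3 × $795 = $73,378.50
Junior partner: 89.8 × $640 = $57,472.00
Senior associate: 130.5 × $395 = $51,547.50
Junior associate: 101.2 × $215 = $21,758.00
Subtotal: $204,156.00
Less 17% discount: −$34,706.52
Total: $204,156.00 − $34,706.52 = $169,449.48

$169,449.48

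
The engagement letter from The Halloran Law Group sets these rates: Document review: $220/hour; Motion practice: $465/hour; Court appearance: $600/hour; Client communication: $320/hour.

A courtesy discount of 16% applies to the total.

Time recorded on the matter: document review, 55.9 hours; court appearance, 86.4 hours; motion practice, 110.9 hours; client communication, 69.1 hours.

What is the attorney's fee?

$115,767.54

Document review: 55.9 × $220 = $12,298.00
Motion practice: 110.9 × $465 = $51,568.50
Court appearance: 86.4 × $600 = $51,840.00
Client communication: 69.1 × $320 = $22,112.00
Subtotal: $137,818.50
Less 16% discount: −$22,050.96
Total: $137,818.50 − $22,050.96 = $115,767.54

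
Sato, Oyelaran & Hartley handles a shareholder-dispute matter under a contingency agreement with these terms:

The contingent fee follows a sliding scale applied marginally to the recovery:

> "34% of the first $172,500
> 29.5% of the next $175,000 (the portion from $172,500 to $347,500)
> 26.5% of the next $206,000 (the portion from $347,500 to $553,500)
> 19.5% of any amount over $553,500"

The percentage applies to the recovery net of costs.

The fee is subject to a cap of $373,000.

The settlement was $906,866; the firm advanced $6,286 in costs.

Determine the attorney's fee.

Fee base (net of costs): $906,866 − $6,286 = $900,580
First $172,500 at 34% = $58,650.00
Next $175,000 at 29.5% = $51,625.00
Next $206,000 at 26.5% = $54,590.00
Remaining $347,080 at 19.5% = $67,680.60
Fee: $58,650.00 + $51,625.00 + $54,590.00 + $67,680.60 = $232,545.60
$232,545.60 is under the $373,000 cap.

$232,545.60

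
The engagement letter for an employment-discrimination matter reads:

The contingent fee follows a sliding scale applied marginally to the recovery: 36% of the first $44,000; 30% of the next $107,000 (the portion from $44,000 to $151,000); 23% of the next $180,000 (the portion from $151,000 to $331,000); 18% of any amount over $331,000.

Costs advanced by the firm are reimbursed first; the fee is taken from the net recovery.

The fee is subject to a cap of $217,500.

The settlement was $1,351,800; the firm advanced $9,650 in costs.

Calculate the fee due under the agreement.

Fee base (net of costs): $1,351,800 − $9,650 = $1,342,150
First $44,000 at 36% = $15,840.00
Next $107,000 at 30% = $32,100.00
Next $180,000 at 23% = $41,400.00
Remaining $1,011,150 at 18% = $182,007.00
Fee: $15,840.00 + $32,100.00 + $41,400.00 + $182,007.00 = $271,347.00
$271,347.00 exceeds the $217,500 cap, so the fee is capped at $217,500.00.

$217,500.00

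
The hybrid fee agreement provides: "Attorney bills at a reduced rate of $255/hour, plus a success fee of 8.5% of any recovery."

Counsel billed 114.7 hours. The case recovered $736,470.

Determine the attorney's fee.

Hourly: 114.7 × $255 = $29,248.50
Success fee: 8.5% of $736,470 = $62,599.95
Total: $29,248.50 + $62,599.95 = $91,848.45

$91,848.45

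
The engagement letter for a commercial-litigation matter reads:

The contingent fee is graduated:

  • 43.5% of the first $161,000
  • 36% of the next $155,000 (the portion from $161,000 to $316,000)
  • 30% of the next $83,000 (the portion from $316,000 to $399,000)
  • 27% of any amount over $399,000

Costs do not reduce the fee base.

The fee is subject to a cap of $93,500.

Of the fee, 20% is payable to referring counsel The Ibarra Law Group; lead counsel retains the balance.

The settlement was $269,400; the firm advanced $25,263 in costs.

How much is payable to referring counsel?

$18,700.00

Fee base is the gross recovery, $269,400; costs are reimbursed separately.
First $161,000 at 43.5% = $70,035.00
Remaining $108,400 at 36% = $39,024.00
Fee: $70,035.00 + $39,024.00 = $109,059.00
$109,059.00 exceeds the $93,500 cap, so the fee is capped at $93,500.00.
Referral share: 20% of $93,500.00 = $18,700.00; lead counsel retains $93,500.00 − $18,700.00 = $74,800.00.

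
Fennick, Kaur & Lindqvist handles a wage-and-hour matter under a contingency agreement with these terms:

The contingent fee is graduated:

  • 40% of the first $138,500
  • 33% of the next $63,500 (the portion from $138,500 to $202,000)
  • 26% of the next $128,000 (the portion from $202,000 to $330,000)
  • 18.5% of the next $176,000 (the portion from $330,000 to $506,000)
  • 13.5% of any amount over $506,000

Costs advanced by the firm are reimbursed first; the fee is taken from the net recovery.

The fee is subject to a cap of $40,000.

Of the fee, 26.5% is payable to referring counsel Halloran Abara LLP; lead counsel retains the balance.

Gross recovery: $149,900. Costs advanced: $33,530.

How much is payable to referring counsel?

$10,600.00

Fee base (net of costs): $149,900 − $33,530 = $116,370
First $116,370 at 40% = $46,548.00
$46,548.00 exceeds the $40,000 cap, so the fee is capped at $40,000.00.
Referral share: 26.5% of $40,000.00 = $10,600.00; lead counsel retains $40,000.00 − $10,600.00 = $29,400.00.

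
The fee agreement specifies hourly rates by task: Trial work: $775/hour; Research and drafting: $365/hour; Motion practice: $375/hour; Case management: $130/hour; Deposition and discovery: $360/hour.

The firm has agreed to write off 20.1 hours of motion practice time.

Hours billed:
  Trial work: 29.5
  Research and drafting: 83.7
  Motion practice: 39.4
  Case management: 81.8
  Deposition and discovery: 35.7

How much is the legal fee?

$84,136.50

Trial work: 29.5 × $775 = $22,862.50
Research and drafting: 83.7 × $365 = $30,550.50
Motion practice: 39.4 × $375 = $14,775.00
Case management: 81.8 × $130 = $10,634.00
Deposition and discovery: 35.7 × $360 = $12,852.00
Subtotal: $91,674.00
Write-off: 20.1 × $375 = $7,537.50
Total: $91,674.00 − $7,537.50 = $84,136.50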